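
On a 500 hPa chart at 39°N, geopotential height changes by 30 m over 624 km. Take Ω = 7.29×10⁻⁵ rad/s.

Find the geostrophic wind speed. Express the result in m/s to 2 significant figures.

5.1 m/s

Coriolis parameter at 39°N:
f = 2Ω sin φ = 2 × 7.29×10⁻⁵ × sin 39° = 9.18×10⁻⁵ s⁻¹
Height gradient: |∂Z/∂n| = 30 m / 624000 m = 4.81×10⁻⁵
On a pressure surface, geostrophic balance gives V_g = (g/f)|∂Z/∂n|:
V_g = 9.81 × 4.81×10⁻⁵ / 9.18×10⁻⁵ = 5.14 m/s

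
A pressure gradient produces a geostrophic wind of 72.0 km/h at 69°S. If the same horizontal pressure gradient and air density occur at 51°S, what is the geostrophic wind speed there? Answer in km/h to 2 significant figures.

With the same pressure gradient and density, V_g ∝ 1/f ∝ 1/sin φ.
V₂ = V₁ · sin φ₁ / sin φ₂ = 72.0 × sin 69° / sin 51°
V₂ = 72.0 × 0.9336/0.7771 = 86 km/h

86 km/h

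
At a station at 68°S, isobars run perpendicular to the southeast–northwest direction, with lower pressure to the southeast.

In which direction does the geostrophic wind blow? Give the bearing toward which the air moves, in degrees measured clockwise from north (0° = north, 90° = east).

The pressure-gradient force points toward the southeast (bearing 135°).
Geostrophic balance: in the Southern Hemisphere the Coriolis force deflects motion to the left, so the geostrophic wind blows 90° to the left of the pressure-gradient force (low pressure on the right).
Rotating 135° by 90° counterclockwise gives 045° — the wind blows toward the northeast.

045°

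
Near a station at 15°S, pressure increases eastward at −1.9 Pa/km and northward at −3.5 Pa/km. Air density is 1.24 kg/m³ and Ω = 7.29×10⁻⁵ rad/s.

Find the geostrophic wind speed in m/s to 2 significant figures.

Coriolis parameter at 15°S:
f = 2Ω sin φ = 2 × 7.29×10⁻⁵ × sin 15° = 3.77×10⁻⁵ s⁻¹
In the Southern Hemisphere f is negative: f = −3.77×10⁻⁵ s⁻¹.
Component geostrophic relations (x east, y north):
u_g = −(1/(fρ)) ∂P/∂y,  v_g = (1/(fρ)) ∂P/∂x
u_g = −(−3.5×10⁻³)/(−3.77×10⁻⁵ × 1.24) = −74.8 m/s;  v_g = (−1.9×10⁻³)/(−3.77×10⁻⁵ × 1.24) = 40.6 m/s
|V_g| = √(u_g² + v_g²) = 85.1 m/s

85 m/s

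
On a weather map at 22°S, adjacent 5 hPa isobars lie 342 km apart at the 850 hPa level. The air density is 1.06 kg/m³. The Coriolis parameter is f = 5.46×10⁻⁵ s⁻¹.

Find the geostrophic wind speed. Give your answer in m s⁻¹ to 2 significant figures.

25 m s⁻¹

Pressure gradient: |∂P/∂n| = 500 Pa / 342000 m = 1.46×10⁻³ Pa/m
Geostrophic balance (pressure-gradient force = Coriolis force):
V_g = (1/(fρ)) |∂P/∂n| = 1.46×10⁻³ / (5.46×10⁻⁵ × 1.06) = 25.3 m/s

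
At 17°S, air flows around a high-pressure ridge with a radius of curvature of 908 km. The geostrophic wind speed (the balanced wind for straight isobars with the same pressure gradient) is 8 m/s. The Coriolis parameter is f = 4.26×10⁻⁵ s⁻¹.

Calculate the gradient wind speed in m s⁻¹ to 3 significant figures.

11.3 m s⁻¹

Around a high, pressure-gradient force acts outward with centrifugal, so Coriolis balances both:
fV = (1/ρ)|∂P/∂n| + V²/R  →  V² − fR·V + fR·V_g = 0
With fR = 4.26×10⁻⁵ × 908×10³ m = 38.7 m/s:
V = [fR − √((fR)² − 4 fR V_g)]/2 = [38.7 − √(38.7² − 4×38.7×8)]/2 = 11.3 m/s
Supergeostrophic (V > V_g = 8 m/s), as expected around a high.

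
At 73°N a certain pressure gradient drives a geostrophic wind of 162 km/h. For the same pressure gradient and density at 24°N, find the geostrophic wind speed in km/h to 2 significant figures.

380 km/h

With the same pressure gradient and density, V_g ∝ 1/f ∝ 1/sin φ.
V₂ = V₁ · sin φ₁ / sin φ₂ = 162 × sin 73° / sin 24°
V₂ = 162 × 0.9563/0.4067 = 380 km/h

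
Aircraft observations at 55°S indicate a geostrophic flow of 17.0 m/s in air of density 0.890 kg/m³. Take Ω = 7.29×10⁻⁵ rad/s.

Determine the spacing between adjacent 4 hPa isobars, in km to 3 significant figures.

Coriolis parameter at 55°S:
f = 2Ω sin φ = 2 × 7.29×10⁻⁵ × sin 55° = 1.19×10⁻⁴ s⁻¹
Geostrophic balance rearranged: |∂P/∂n| = f ρ V_g
|∂P/∂n| = 1.19×10⁻⁴ × 0.890 × 17.0 = 1.81×10⁻³ Pa/m
Isobar spacing: Δn = ΔP/|∂P/∂n| = 400 Pa / 1.81×10⁻³ Pa/m = 221360 m ≈ 221 km

221 km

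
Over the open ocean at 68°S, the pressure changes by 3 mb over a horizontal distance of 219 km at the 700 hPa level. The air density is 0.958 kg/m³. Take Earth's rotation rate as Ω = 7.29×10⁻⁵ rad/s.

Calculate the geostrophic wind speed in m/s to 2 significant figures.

Coriolis parameter at 68°S:
f = 2Ω sin φ = 2 × 7.29×10⁻⁵ × sin 68° = 1.35×10⁻⁴ s⁻¹
Pressure gradient: |∂P/∂n| = 300 Pa / 219000 m = 1.37×10⁻³ Pa/m
Geostrophic balance (pressure-gradient force = Coriolis force):
V_g = (1/(fρ)) |∂P/∂n| = 1.37×10⁻³ / (1.35×10⁻⁴ × 0.958) = 10.6 m/s

11 m/s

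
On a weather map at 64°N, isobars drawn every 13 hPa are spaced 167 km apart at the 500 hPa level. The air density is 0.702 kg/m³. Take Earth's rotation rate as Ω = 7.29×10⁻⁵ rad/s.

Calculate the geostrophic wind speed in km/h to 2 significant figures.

300 km/h

Coriolis parameter at 64°N:
f = 2Ω sin φ = 2 × 7.29×10⁻⁵ × sin 64° = 1.31×10⁻⁴ s⁻¹
Pressure gradient: |∂P/∂n| = 1300 Pa / 167000 m = 7.78×10⁻³ Pa/m
Geostrophic balance (pressure-gradient force = Coriolis force):
V_g = (1/(fρ)) |∂P/∂n| = 7.78×10⁻³ / (1.31×10⁻⁴ × 0.702) = 84.6 m/s
Converting: 84.6 m/s × 3.6 = 300 km/h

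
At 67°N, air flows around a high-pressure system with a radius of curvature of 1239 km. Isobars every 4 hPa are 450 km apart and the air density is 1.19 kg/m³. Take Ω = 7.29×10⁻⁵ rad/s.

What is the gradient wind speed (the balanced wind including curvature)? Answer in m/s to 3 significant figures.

Coriolis parameter at 67°N:
f = 2Ω sin φ = 2 × 7.29×10⁻⁵ × sin 67° = 1.34×10⁻⁴ s⁻¹
Pressure gradient: |∂P/∂n| = 400 Pa / 450000 m = 8.89×10⁻⁴ Pa/m
Geostrophic speed: V_g = |∂P/∂n|/(fρ) = 8.89×10⁻⁴/(1.34×10⁻⁴ × 1.19) = 5.57 m/s
Around a high, pressure-gradient force acts outward with centrifugal, so Coriolis balances both:
fV = (1/ρ)|∂P/∂n| + V²/R  →  V² − fR·V + fR·V_g = 0
With fR = 1.34×10⁻⁴ × 1239×10³ m = 166 m/s:
V = [fR − √((fR)² − 4 fR V_g)]/2 = [166 − √(166² − 4×166×5.57)]/2 = 5.77 m/s
Supergeostrophic (V > V_g = 5.57 m/s), as expected around a high.

5.77 m/s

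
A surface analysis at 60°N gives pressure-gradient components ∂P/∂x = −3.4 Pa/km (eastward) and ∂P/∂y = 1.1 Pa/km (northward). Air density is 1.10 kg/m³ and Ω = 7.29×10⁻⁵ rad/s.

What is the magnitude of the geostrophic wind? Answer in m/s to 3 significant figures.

Coriolis parameter at 60°N:
f = 2Ω sin φ = 2 × 7.29×10⁻⁵ × sin 60° = 1.26×10⁻⁴ s⁻¹
Component geostrophic relations (x east, y north):
u_g = −(1/(fρ)) ∂P/∂y,  v_g = (1/(fρ)) ∂P/∂x
u_g = −(1.1×10⁻³)/(1.26×10⁻⁴ × 1.10) = −7.92 m/s;  v_g = (−3.4×10⁻³)/(1.26×10⁻⁴ × 1.10) = −24.5 m/s
|V_g| = √(u_g² + v_g²) = 25.7 m/s

25.7 m/s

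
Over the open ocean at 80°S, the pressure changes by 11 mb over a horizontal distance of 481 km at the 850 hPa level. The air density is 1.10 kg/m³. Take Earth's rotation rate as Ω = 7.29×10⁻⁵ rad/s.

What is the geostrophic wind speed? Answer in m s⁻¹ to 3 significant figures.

Coriolis parameter at 80°S:
f = 2Ω sin φ = 2 × 7.29×10⁻⁵ × sin 80° = 1.44×10⁻⁴ s⁻¹
Pressure gradient: |∂P/∂n| = 1100 Pa / 481000 m = 2.29×10⁻³ Pa/m
Geostrophic balance (pressure-gradient force = Coriolis force):
V_g = (1/(fρ)) |∂P/∂n| = 2.29×10⁻³ / (1.44×10⁻⁴ × 1.10) = 14.5 m/s

14.5 m s⁻¹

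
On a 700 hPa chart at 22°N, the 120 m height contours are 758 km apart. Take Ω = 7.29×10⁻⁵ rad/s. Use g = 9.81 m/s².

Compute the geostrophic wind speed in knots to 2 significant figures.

Coriolis parameter at 22°N:
f = 2Ω sin φ = 2 × 7.29×10⁻⁵ × sin 22° = 5.46×10⁻⁵ s⁻¹
Height gradient: |∂Z/∂n| = 120 m / 758000 m = 1.58×10⁻⁴
On a pressure surface, geostrophic balance gives V_g = (g/f)|∂Z/∂n|:
V_g = 9.81 × 1.58×10⁻⁴ / 5.46×10⁻⁵ = 28.4 m/s
Converting: 28.4 m/s × 1.944 = 55 knots

55 knots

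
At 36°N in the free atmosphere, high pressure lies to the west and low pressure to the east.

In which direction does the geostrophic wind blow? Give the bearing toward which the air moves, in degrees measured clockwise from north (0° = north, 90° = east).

180°

The pressure-gradient force points toward the east (bearing 090°).
Geostrophic balance: in the Northern Hemisphere the Coriolis force deflects motion to the right, so the geostrophic wind blows 90° to the right of the pressure-gradient force (low pressure on the left).
Rotating 090° by 90° clockwise gives 180° — the wind blows toward the south.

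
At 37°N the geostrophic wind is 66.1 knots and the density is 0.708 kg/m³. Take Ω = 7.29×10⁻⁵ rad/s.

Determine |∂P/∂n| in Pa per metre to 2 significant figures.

Coriolis parameter at 37°N:
f = 2Ω sin φ = 2 × 7.29×10⁻⁵ × sin 37° = 8.77×10⁻⁵ s⁻¹
Wind speed in SI: 66.1 knots = 34.0 m/s
Geostrophic balance rearranged: |∂P/∂n| = f ρ V_g
|∂P/∂n| = 8.77×10⁻⁵ × 0.708 × 34.0 = 2.11×10⁻³ Pa/m

2.1×10⁻³ Pa/m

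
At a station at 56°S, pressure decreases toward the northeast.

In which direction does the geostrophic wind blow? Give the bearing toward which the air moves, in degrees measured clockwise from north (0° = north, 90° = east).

The pressure-gradient force points toward the northeast (bearing 045°).
Geostrophic balance: in the Southern Hemisphere the Coriolis force deflects motion to the left, so the geostrophic wind blows 90° to the left of the pressure-gradient force (low pressure on the right).
Rotating 045° by 90° counterclockwise gives 315° — the wind blows toward the northwest.

315°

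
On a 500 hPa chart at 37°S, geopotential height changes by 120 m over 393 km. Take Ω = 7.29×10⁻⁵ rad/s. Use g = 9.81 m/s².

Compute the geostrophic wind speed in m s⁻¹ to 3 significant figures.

Coriolis parameter at 37°S:
f = 2Ω sin φ = 2 × 7.29×10⁻⁵ × sin 37° = 8.77×10⁻⁵ s⁻¹
Height gradient: |∂Z/∂n| = 120 m / 393000 m = 3.05×10⁻⁴
On a pressure surface, geostrophic balance gives V_g = (g/f)|∂Z/∂n|:
V_g = 9.81 × 3.05×10⁻⁴ / 8.77×10⁻⁵ = 34.1 m/s

34.1 m s⁻¹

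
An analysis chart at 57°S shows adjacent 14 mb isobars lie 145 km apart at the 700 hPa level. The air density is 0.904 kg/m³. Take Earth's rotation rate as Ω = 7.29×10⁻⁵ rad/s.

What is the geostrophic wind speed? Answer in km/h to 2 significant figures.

310 km/h

Coriolis parameter at 57°S:
f = 2Ω sin φ = 2 × 7.29×10⁻⁵ × sin 57° = 1.22×10⁻⁴ s⁻¹
Pressure gradient: |∂P/∂n| = 1400 Pa / 145000 m = 9.66×10⁻³ Pa/m
Geostrophic balance (pressure-gradient force = Coriolis force):
V_g = (1/(fρ)) |∂P/∂n| = 9.66×10⁻³ / (1.22×10⁻⁴ × 0.904) = 87.3 m/s
Converting: 87.3 m/s × 3.6 = 310 km/h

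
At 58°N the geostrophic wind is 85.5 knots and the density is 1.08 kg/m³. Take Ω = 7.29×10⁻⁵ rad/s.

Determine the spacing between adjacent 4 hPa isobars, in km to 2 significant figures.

Coriolis parameter at 58°N:
f = 2Ω sin φ = 2 × 7.29×10⁻⁵ × sin 58° = 1.24×10⁻⁴ s⁻¹
Wind speed in SI: 85.5 knots = 44.0 m/s
Geostrophic balance rearranged: |∂P/∂n| = f ρ V_g
|∂P/∂n| = 1.24×10⁻⁴ × 1.08 × 44.0 = 5.87×10⁻³ Pa/m
Isobar spacing: Δn = ΔP/|∂P/∂n| = 400 Pa / 5.87×10⁻³ Pa/m = 68101 m ≈ 68 km

68 km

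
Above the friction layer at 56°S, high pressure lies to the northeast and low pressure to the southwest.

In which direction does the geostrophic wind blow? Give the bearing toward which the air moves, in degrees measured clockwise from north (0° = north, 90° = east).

135°

The pressure-gradient force points toward the southwest (bearing 225°).
Geostrophic balance: in the Southern Hemisphere the Coriolis force deflects motion to the left, so the geostrophic wind blows 90° to the left of the pressure-gradient force (low pressure on the right).
Rotating 225° by 90° counterclockwise gives 135° — the wind blows toward the southeast.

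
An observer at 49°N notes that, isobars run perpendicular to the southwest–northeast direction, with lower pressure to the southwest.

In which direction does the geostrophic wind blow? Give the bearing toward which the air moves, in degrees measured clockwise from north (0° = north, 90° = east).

The pressure-gradient force points toward the southwest (bearing 225°).
Geostrophic balance: in the Northern Hemisphere the Coriolis force deflects motion to the right, so the geostrophic wind blows 90° to the right of the pressure-gradient force (low pressure on the left).
Rotating 225° by 90° clockwise gives 315° — the wind blows toward the northwest.

315°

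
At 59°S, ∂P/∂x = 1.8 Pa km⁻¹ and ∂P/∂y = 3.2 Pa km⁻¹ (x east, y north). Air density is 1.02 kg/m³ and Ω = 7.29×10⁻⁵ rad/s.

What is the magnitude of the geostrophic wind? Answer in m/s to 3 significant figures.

28.8 m/s

Coriolis parameter at 59°S:
f = 2Ω sin φ = 2 × 7.29×10⁻⁵ × sin 59° = 1.25×10⁻⁴ s⁻¹
In the Southern Hemisphere f is negative: f = −1.25×10⁻⁴ s⁻¹.
Component geostrophic relations (x east, y north):
u_g = −(1/(fρ)) ∂P/∂y,  v_g = (1/(fρ)) ∂P/∂x
u_g = −(3.2×10⁻³)/(−1.25×10⁻⁴ × 1.02) = 25.1 m/s;  v_g = (1.8×10⁻³)/(−1.25×10⁻⁴ × 1.02) = −14.1 m/s
|V_g| = √(u_g² + v_g²) = 28.8 m/s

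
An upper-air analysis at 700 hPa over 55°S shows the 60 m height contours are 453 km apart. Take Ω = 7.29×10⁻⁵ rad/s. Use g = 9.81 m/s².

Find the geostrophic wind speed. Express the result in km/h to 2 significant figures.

Coriolis parameter at 55°S:
f = 2Ω sin φ = 2 × 7.29×10⁻⁵ × sin 55° = 1.19×10⁻⁴ s⁻¹
Height gradient: |∂Z/∂n| = 60 m / 453000 m = 1.32×10⁻⁴
On a pressure surface, geostrophic balance gives V_g = (g/f)|∂Z/∂n|:
V_g = 9.81 × 1.32×10⁻⁴ / 1.19×10⁻⁴ = 10.9 m/s
Converting: 10.9 m/s × 3.6 = 39 km/h

39 km/h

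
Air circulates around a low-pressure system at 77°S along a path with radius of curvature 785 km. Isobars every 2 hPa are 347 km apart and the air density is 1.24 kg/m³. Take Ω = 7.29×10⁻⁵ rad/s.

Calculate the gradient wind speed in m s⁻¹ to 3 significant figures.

Coriolis parameter at 77°S:
f = 2Ω sin φ = 2 × 7.29×10⁻⁵ × sin 77° = 1.42×10⁻⁴ s⁻¹
Pressure gradient: |∂P/∂n| = 200 Pa / 347000 m = 5.76×10⁻⁴ Pa/m
Geostrophic speed: V_g = |∂P/∂n|/(fρ) = 5.76×10⁻⁴/(1.42×10⁻⁴ × 1.24) = 3.27 m/s
Around a low, centrifugal force acts outward with Coriolis, so pressure-gradient force balances both:
(1/ρ)|∂P/∂n| = fV + V²/R  →  V² + fR·V − fR·V_g = 0
With fR = 1.42×10⁻⁴ × 785×10³ m = 112 m/s:
V = [−fR + √((fR)² + 4 fR V_g)]/2 = [−112 + √(112² + 4×112×3.27)]/2 = 3.18 m/s
Subgeostrophic (V < V_g = 3.27 m/s), as expected around a low.

3.18 m s⁻¹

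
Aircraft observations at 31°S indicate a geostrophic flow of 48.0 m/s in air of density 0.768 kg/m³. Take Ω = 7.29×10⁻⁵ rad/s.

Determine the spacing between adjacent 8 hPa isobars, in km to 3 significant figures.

Coriolis parameter at 31°S:
f = 2Ω sin φ = 2 × 7.29×10⁻⁵ × sin 31° = 7.51×10⁻⁵ s⁻¹
Geostrophic balance rearranged: |∂P/∂n| = f ρ V_g
|∂P/∂n| = 7.51×10⁻⁵ × 0.768 × 48.0 = 2.77×10⁻³ Pa/m
Isobar spacing: Δn = ΔP/|∂P/∂n| = 800 Pa / 2.77×10⁻³ Pa/m = 288995 m ≈ 289 km

289 km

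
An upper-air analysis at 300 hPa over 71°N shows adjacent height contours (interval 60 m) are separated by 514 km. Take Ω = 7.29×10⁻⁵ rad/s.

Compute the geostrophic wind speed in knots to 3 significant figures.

16.1 knots

Coriolis parameter at 71°N:
f = 2Ω sin φ = 2 × 7.29×10⁻⁵ × sin 71° = 1.38×10⁻⁴ s⁻¹
Height gradient: |∂Z/∂n| = 60 m / 514000 m = 1.17×10⁻⁴
On a pressure surface, geostrophic balance gives V_g = (g/f)|∂Z/∂n|:
V_g = 9.81 × 1.17×10⁻⁴ / 1.38×10⁻⁴ = 8.31 m/s
Converting: 8.31 m/s × 1.944 = 16.1 knots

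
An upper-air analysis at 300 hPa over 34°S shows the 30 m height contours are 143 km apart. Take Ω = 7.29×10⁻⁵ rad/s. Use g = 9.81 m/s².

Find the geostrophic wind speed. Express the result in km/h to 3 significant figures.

90.9 km/h

Coriolis parameter at 34°S:
f = 2Ω sin φ = 2 × 7.29×10⁻⁵ × sin 34° = 8.15×10⁻⁵ s⁻¹
Height gradient: |∂Z/∂n| = 30 m / 143000 m = 2.10×10⁻⁴
On a pressure surface, geostrophic balance gives V_g = (g/f)|∂Z/∂n|:
V_g = 9.81 × 2.10×10⁻⁴ / 8.15×10⁻⁵ = 25.2 m/s
Converting: 25.2 m/s × 3.6 = 90.9 km/h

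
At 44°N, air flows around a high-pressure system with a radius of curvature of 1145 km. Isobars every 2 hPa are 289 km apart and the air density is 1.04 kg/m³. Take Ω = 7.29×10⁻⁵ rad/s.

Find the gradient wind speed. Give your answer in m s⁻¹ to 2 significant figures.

Coriolis parameter at 44°N:
f = 2Ω sin φ = 2 × 7.29×10⁻⁵ × sin 44° = 1.01×10⁻⁴ s⁻¹
Pressure gradient: |∂P/∂n| = 200 Pa / 289000 m = 6.92×10⁻⁴ Pa/m
Geostrophic speed: V_g = |∂P/∂n|/(fρ) = 6.92×10⁻⁴/(1.01×10⁻⁴ × 1.04) = 6.57 m/s
Around a high, pressure-gradient force acts outward with centrifugal, so Coriolis balances both:
fV = (1/ρ)|∂P/∂n| + V²/R  →  V² − fR·V + fR·V_g = 0
With fR = 1.01×10⁻⁴ × 1145×10³ m = 116 m/s:
V = [fR − √((fR)² − 4 fR V_g)]/2 = [116 − √(116² − 4×116×6.57)]/2 = 6.99 m/s
Supergeostrophic (V > V_g = 6.57 m/s), as expected around a high.

7.0 m s⁻¹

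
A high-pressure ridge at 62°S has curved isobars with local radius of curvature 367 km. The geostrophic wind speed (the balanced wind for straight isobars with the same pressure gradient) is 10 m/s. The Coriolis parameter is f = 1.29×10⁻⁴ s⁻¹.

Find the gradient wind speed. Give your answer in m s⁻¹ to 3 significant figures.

Around a high, pressure-gradient force acts outward with centrifugal, so Coriolis balances both:
fV = (1/ρ)|∂P/∂n| + V²/R  →  V² − fR·V + fR·V_g = 0
With fR = 1.29×10⁻⁴ × 367×10³ m = 47.3 m/s:
V = [fR − √((fR)² − 4 fR V_g)]/2 = [47.3 − √(47.3² − 4×47.3×10)]/2 = 14.3 m/s
Supergeostrophic (V > V_g = 10 m/s), as expected around a high.

14.3 m s⁻¹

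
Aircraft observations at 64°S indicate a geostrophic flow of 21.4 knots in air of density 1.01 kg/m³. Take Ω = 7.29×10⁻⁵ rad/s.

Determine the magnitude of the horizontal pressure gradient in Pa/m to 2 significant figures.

1.5×10⁻³ Pa/m

Coriolis parameter at 64°S:
f = 2Ω sin φ = 2 × 7.29×10⁻⁵ × sin 64° = 1.31×10⁻⁴ s⁻¹
Wind speed in SI: 21.4 knots = 11.0 m/s
Geostrophic balance rearranged: |∂P/∂n| = f ρ V_g
|∂P/∂n| = 1.31×10⁻⁴ × 1.01 × 11.0 = 1.46×10⁻³ Pa/m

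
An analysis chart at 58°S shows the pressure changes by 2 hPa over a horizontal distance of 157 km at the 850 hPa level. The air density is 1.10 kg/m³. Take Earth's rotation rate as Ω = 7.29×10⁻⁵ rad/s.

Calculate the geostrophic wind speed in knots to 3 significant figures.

Coriolis parameter at 58°S:
f = 2Ω sin φ = 2 × 7.29×10⁻⁵ × sin 58° = 1.24×10⁻⁴ s⁻¹
Pressure gradient: |∂P/∂n| = 200 Pa / 157000 m = 1.27×10⁻³ Pa/m
Geostrophic balance (pressure-gradient force = Coriolis force):
V_g = (1/(fρ)) |∂P/∂n| = 1.27×10⁻³ / (1.24×10⁻⁴ × 1.10) = 9.37 m/s
Converting: 9.37 m/s × 1.944 = 18.2 knots

18.2 knots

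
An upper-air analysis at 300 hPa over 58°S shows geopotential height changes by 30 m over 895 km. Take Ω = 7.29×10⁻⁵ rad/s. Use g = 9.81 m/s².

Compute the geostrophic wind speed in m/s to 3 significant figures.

Coriolis parameter at 58°S:
f = 2Ω sin φ = 2 × 7.29×10⁻⁵ × sin 58° = 1.24×10⁻⁴ s⁻¹
Height gradient: |∂Z/∂n| = 30 m / 895000 m = 3.35×10⁻⁵
On a pressure surface, geostrophic balance gives V_g = (g/f)|∂Z/∂n|:
V_g = 9.81 × 3.35×10⁻⁵ / 1.24×10⁻⁴ = 2.66 m/s

2.66 m/s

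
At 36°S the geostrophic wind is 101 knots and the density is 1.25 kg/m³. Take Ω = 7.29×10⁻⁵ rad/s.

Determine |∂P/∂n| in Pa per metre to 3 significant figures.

Coriolis parameter at 36°S:
f = 2Ω sin φ = 2 × 7.29×10⁻⁵ × sin 36° = 8.57×10⁻⁵ s⁻¹
Wind speed in SI: 101 knots = 52.0 m/s
Geostrophic balance rearranged: |∂P/∂n| = f ρ V_g
|∂P/∂n| = 8.57×10⁻⁵ × 1.25 × 52.0 = 5.57×10⁻³ Pa/m

5.57×10⁻³ Pa/m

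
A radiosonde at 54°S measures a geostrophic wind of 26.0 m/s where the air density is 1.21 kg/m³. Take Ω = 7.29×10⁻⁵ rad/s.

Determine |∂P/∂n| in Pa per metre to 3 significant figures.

Coriolis parameter at 54°S:
f = 2Ω sin φ = 2 × 7.29×10⁻⁵ × sin 54° = 1.18×10⁻⁴ s⁻¹
Geostrophic balance rearranged: |∂P/∂n| = f ρ V_g
|∂P/∂n| = 1.18×10⁻⁴ × 1.21 × 26.0 = 3.71×10⁻³ Pa/m

3.71×10⁻³ Pa/m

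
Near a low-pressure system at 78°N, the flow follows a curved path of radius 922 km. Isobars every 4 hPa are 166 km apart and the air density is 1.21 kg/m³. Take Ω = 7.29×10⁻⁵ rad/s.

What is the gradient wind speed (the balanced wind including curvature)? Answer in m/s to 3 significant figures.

12.7 m/s

Coriolis parameter at 78°N:
f = 2Ω sin φ = 2 × 7.29×10⁻⁵ × sin 78° = 1.43×10⁻⁴ s⁻¹
Pressure gradient: |∂P/∂n| = 400 Pa / 166000 m = 2.41×10⁻³ Pa/m
Geostrophic speed: V_g = |∂P/∂n|/(fρ) = 2.41×10⁻³/(1.43×10⁻⁴ × 1.21) = 14.0 m/s
Around a low, centrifugal force acts outward with Coriolis, so pressure-gradient force balances both:
(1/ρ)|∂P/∂n| = fV + V²/R  →  V² + fR·V − fR·V_g = 0
With fR = 1.43×10⁻⁴ × 922×10³ m = 131 m/s:
V = [−fR + √((fR)² + 4 fR V_g)]/2 = [−131 + √(131² + 4×131×14)]/2 = 12.7 m/s
Subgeostrophic (V < V_g = 14 m/s), as expected around a low.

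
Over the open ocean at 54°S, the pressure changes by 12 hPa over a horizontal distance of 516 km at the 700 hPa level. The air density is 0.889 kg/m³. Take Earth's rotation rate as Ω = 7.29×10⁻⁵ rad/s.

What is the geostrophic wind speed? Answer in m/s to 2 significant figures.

Coriolis parameter at 54°S:
f = 2Ω sin φ = 2 × 7.29×10⁻⁵ × sin 54° = 1.18×10⁻⁴ s⁻¹
Pressure gradient: |∂P/∂n| = 1200 Pa / 516000 m = 2.33×10⁻³ Pa/m
Geostrophic balance (pressure-gradient force = Coriolis force):
V_g = (1/(fρ)) |∂P/∂n| = 2.33×10⁻³ / (1.18×10⁻⁴ × 0.889) = 22.2 m/s

22 m/s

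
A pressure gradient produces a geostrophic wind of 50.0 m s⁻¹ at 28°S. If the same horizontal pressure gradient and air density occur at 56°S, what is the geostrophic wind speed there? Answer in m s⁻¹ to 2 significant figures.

28 m s⁻¹

With the same pressure gradient and density, V_g ∝ 1/f ∝ 1/sin φ.
V₂ = V₁ · sin φ₁ / sin φ₂ = 50.0 × sin 28° / sin 56°
V₂ = 50.0 × 0.4695/0.8290 = 28 m s⁻¹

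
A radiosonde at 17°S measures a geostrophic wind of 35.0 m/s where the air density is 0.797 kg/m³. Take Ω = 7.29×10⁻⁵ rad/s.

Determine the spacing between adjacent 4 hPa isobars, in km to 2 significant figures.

340 km

Coriolis parameter at 17°S:
f = 2Ω sin φ = 2 × 7.29×10⁻⁵ × sin 17° = 4.26×10⁻⁵ s⁻¹
Geostrophic balance rearranged: |∂P/∂n| = f ρ V_g
|∂P/∂n| = 4.26×10⁻⁵ × 0.797 × 35.0 = 1.19×10⁻³ Pa/m
Isobar spacing: Δn = ΔP/|∂P/∂n| = 400 Pa / 1.19×10⁻³ Pa/m = 336388 m ≈ 340 km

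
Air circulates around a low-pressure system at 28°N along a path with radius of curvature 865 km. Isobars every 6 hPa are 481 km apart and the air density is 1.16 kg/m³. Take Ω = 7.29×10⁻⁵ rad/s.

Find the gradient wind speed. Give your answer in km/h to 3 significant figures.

46.4 km/h

Coriolis parameter at 28°N:
f = 2Ω sin φ = 2 × 7.29×10⁻⁵ × sin 28° = 6.84×10⁻⁵ s⁻¹
Pressure gradient: |∂P/∂n| = 600 Pa / 481000 m = 1.25×10⁻³ Pa/m
Geostrophic speed: V_g = |∂P/∂n|/(fρ) = 1.25×10⁻³/(6.84×10⁻⁵ × 1.16) = 15.7 m/s
Around a low, centrifugal force acts outward with Coriolis, so pressure-gradient force balances both:
(1/ρ)|∂P/∂n| = fV + V²/R  →  V² + fR·V − fR·V_g = 0
With fR = 6.84×10⁻⁵ × 865×10³ m = 59.2 m/s:
V = [−fR + √((fR)² + 4 fR V_g)]/2 = [−59.2 + √(59.2² + 4×59.2×15.7)]/2 = 12.9 m/s
Subgeostrophic (V < V_g = 15.7 m/s), as expected around a low.
Converting: 12.9 m/s × 3.6 = 46.4 km/h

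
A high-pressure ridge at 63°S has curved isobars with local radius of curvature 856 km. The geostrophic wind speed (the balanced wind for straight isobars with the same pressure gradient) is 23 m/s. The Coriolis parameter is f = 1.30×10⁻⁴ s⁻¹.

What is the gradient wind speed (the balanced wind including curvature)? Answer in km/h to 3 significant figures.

117 km/h

Around a high, pressure-gradient force acts outward with centrifugal, so Coriolis balances both:
fV = (1/ρ)|∂P/∂n| + V²/R  →  V² − fR·V + fR·V_g = 0
With fR = 1.30×10⁻⁴ × 856×10³ m = 111 m/s:
V = [fR − √((fR)² − 4 fR V_g)]/2 = [111 − √(111² − 4×111×23)]/2 = 32.5 m/s
Supergeostrophic (V > V_g = 23 m/s), as expected around a high.
Converting: 32.5 m/s × 3.6 = 117 km/h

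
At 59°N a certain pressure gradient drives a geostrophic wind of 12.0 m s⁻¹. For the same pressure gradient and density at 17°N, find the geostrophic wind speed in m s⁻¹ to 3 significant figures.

35.2 m s⁻¹

With the same pressure gradient and density, V_g ∝ 1/f ∝ 1/sin φ.
V₂ = V₁ · sin φ₁ / sin φ₂ = 12.0 × sin 59° / sin 17°
V₂ = 12.0 × 0.8572/0.2924 = 35.2 m s⁻¹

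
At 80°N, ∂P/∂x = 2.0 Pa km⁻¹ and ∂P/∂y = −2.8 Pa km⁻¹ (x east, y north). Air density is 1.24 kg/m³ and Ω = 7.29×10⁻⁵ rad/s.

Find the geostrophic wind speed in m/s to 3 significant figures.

19.3 m/s

Coriolis parameter at 80°N:
f = 2Ω sin φ = 2 × 7.29×10⁻⁵ × sin 80° = 1.44×10⁻⁴ s⁻¹
Component geostrophic relations (x east, y north):
u_g = −(1/(fρ)) ∂P/∂y,  v_g = (1/(fρ)) ∂P/∂x
u_g = −(−2.8×10⁻³)/(1.44×10⁻⁴ × 1.24) = 15.7 m/s;  v_g = (2.0×10⁻³)/(1.44×10⁻⁴ × 1.24) = 11.2 m/s
|V_g| = √(u_g² + v_g²) = 19.3 m/s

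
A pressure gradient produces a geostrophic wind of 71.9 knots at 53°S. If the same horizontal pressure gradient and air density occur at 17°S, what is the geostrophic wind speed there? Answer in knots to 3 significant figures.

196 knots

With the same pressure gradient and density, V_g ∝ 1/f ∝ 1/sin φ.
V₂ = V₁ · sin φ₁ / sin φ₂ = 71.9 × sin 53° / sin 17°
V₂ = 71.9 × 0.7986/0.2924 = 196 knots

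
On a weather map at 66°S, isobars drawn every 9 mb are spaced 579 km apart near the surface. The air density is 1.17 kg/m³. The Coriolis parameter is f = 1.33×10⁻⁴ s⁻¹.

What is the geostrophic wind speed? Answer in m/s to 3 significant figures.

Pressure gradient: |∂P/∂n| = 900 Pa / 579000 m = 1.55×10⁻³ Pa/m
Geostrophic balance (pressure-gradient force = Coriolis force):
V_g = (1/(fρ)) |∂P/∂n| = 1.55×10⁻³ / (1.33×10⁻⁴ × 1.17) = 9.99 m/s

9.99 m/s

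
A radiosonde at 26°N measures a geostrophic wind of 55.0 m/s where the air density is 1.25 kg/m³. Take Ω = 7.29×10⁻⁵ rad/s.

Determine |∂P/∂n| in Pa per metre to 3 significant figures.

4.39×10⁻³ Pa/m

Coriolis parameter at 26°N:
f = 2Ω sin φ = 2 × 7.29×10⁻⁵ × sin 26° = 6.39×10⁻⁵ s⁻¹
Geostrophic balance rearranged: |∂P/∂n| = f ρ V_g
|∂P/∂n| = 6.39×10⁻⁵ × 1.25 × 55.0 = 4.39×10⁻³ Pa/m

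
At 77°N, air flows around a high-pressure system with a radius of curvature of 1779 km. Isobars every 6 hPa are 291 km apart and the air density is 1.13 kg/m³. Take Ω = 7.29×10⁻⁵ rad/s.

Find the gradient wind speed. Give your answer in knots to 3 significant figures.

26.4 knots

Coriolis parameter at 77°N:
f = 2Ω sin φ = 2 × 7.29×10⁻⁵ × sin 77° = 1.42×10⁻⁴ s⁻¹
Pressure gradient: |∂P/∂n| = 600 Pa / 291000 m = 2.06×10⁻³ Pa/m
Geostrophic speed: V_g = |∂P/∂n|/(fρ) = 2.06×10⁻³/(1.42×10⁻⁴ × 1.13) = 12.8 m/s
Around a high, pressure-gradient force acts outward with centrifugal, so Coriolis balances both:
fV = (1/ρ)|∂P/∂n| + V²/R  →  V² − fR·V + fR·V_g = 0
With fR = 1.42×10⁻⁴ × 1779×10³ m = 253 m/s:
V = [fR − √((fR)² − 4 fR V_g)]/2 = [253 − √(253² − 4×253×12.8)]/2 = 13.6 m/s
Supergeostrophic (V > V_g = 12.8 m/s), as expected around a high.
Converting: 13.6 m/s × 1.944 = 26.4 knots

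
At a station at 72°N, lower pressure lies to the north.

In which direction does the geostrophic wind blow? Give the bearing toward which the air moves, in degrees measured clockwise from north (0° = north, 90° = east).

090°

The pressure-gradient force points toward the north (bearing 000°).
Geostrophic balance: in the Northern Hemisphere the Coriolis force deflects motion to the right, so the geostrophic wind blows 90° to the right of the pressure-gradient force (low pressure on the left).
Rotating 000° by 90° clockwise gives 090° — the wind blows toward the east.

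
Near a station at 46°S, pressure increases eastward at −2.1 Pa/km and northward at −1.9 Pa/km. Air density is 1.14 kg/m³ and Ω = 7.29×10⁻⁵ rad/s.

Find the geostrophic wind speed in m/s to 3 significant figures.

Coriolis parameter at 46°S:
f = 2Ω sin φ = 2 × 7.29×10⁻⁵ × sin 46° = 1.05×10⁻⁴ s⁻¹
In the Southern Hemisphere f is negative: f = −1.05×10⁻⁴ s⁻¹.
Component geostrophic relations (x east, y north):
u_g = −(1/(fρ)) ∂P/∂y,  v_g = (1/(fρ)) ∂P/∂x
u_g = −(−1.9×10⁻³)/(−1.05×10⁻⁴ × 1.14) = −15.9 m/s;  v_g = (−2.1×10⁻³)/(−1.05×10⁻⁴ × 1.14) = 17.6 m/s
|V_g| = √(u_g² + v_g²) = 23.7 m/s

23.7 m/s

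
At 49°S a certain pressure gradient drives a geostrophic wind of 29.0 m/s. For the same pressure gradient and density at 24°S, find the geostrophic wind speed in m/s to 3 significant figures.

53.8 m/s

With the same pressure gradient and density, V_g ∝ 1/f ∝ 1/sin φ.
V₂ = V₁ · sin φ₁ / sin φ₂ = 29.0 × sin 49° / sin 24°
V₂ = 29.0 × 0.7547/0.4067 = 53.8 m/s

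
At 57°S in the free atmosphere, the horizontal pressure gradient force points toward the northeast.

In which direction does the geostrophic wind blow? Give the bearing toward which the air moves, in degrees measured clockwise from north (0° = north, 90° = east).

315°

The pressure-gradient force points toward the northeast (bearing 045°).
Geostrophic balance: in the Southern Hemisphere the Coriolis force deflects motion to the left, so the geostrophic wind blows 90° to the left of the pressure-gradient force (low pressure on the right).
Rotating 045° by 90° counterclockwise gives 315° — the wind blows toward the northwest.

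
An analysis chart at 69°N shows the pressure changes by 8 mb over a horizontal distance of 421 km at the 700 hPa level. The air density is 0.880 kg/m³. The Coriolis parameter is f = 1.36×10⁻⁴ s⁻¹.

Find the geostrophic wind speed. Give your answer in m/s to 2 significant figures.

16 m/s

Pressure gradient: |∂P/∂n| = 800 Pa / 421000 m = 1.90×10⁻³ Pa/m
Geostrophic balance (pressure-gradient force = Coriolis force):
V_g = (1/(fρ)) |∂P/∂n| = 1.90×10⁻³ / (1.36×10⁻⁴ × 0.880) = 15.9 m/s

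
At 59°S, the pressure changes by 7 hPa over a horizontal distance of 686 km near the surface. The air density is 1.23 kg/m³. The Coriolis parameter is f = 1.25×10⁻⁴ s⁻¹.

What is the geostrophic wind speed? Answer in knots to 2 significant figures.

13 knots

Pressure gradient: |∂P/∂n| = 700 Pa / 686000 m = 1.02×10⁻³ Pa/m
Geostrophic balance (pressure-gradient force = Coriolis force):
V_g = (1/(fρ)) |∂P/∂n| = 1.02×10⁻³ / (1.25×10⁻⁴ × 1.23) = 6.64 m/s
Converting: 6.64 m/s × 1.944 = 13 knots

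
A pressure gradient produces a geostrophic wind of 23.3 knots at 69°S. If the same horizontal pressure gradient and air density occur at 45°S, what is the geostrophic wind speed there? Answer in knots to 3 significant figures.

30.8 knots

With the same pressure gradient and density, V_g ∝ 1/f ∝ 1/sin φ.
V₂ = V₁ · sin φ₁ / sin φ₂ = 23.3 × sin 69° / sin 45°
V₂ = 23.3 × 0.9336/0.7071 = 30.8 knots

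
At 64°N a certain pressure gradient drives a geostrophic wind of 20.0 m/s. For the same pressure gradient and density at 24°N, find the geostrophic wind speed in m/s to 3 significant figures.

With the same pressure gradient and density, V_g ∝ 1/f ∝ 1/sin φ.
V₂ = V₁ · sin φ₁ / sin φ₂ = 20.0 × sin 64° / sin 24°
V₂ = 20.0 × 0.8988/0.4067 = 44.2 m/s

44.2 m/s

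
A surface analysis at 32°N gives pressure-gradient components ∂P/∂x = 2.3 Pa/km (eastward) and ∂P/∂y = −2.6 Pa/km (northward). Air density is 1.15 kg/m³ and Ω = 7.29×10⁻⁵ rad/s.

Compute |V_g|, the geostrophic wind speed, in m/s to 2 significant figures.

39 m/s

Coriolis parameter at 32°N:
f = 2Ω sin φ = 2 × 7.29×10⁻⁵ × sin 32° = 7.73×10⁻⁵ s⁻¹
Component geostrophic relations (x east, y north):
u_g = −(1/(fρ)) ∂P/∂y,  v_g = (1/(fρ)) ∂P/∂x
u_g = −(−2.6×10⁻³)/(7.73×10⁻⁵ × 1.15) = 29.3 m/s;  v_g = (2.3×10⁻³)/(7.73×10⁻⁵ × 1.15) = 25.9 m/s
|V_g| = √(u_g² + v_g²) = 39.1 m/s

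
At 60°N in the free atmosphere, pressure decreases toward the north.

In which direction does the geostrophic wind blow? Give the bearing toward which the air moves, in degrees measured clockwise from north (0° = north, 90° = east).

090°

The pressure-gradient force points toward the north (bearing 000°).
Geostrophic balance: in the Northern Hemisphere the Coriolis force deflects motion to the right, so the geostrophic wind blows 90° to the right of the pressure-gradient force (low pressure on the left).
Rotating 000° by 90° clockwise gives 090° — the wind blows toward the east.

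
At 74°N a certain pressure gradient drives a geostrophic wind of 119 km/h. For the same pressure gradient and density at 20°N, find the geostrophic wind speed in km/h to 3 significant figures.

334 km/h

With the same pressure gradient and density, V_g ∝ 1/f ∝ 1/sin φ.
V₂ = V₁ · sin φ₁ / sin φ₂ = 119 × sin 74° / sin 20°
V₂ = 119 × 0.9613/0.3420 = 334 km/h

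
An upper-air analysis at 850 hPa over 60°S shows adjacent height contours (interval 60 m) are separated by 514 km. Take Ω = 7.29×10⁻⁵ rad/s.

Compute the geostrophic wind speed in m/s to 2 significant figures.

Coriolis parameter at 60°S:
f = 2Ω sin φ = 2 × 7.29×10⁻⁵ × sin 60° = 1.26×10⁻⁴ s⁻¹
Height gradient: |∂Z/∂n| = 60 m / 514000 m = 1.17×10⁻⁴
On a pressure surface, geostrophic balance gives V_g = (g/f)|∂Z/∂n|:
V_g = 9.81 × 1.17×10⁻⁴ / 1.26×10⁻⁴ = 9.07 m/s

9.1 m/s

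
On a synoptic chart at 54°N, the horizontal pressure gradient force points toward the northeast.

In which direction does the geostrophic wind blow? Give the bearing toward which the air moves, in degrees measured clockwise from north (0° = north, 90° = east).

The pressure-gradient force points toward the northeast (bearing 045°).
Geostrophic balance: in the Northern Hemisphere the Coriolis force deflects motion to the right, so the geostrophic wind blows 90° to the right of the pressure-gradient force (low pressure on the left).
Rotating 045° by 90° clockwise gives 135° — the wind blows toward the southeast.

135°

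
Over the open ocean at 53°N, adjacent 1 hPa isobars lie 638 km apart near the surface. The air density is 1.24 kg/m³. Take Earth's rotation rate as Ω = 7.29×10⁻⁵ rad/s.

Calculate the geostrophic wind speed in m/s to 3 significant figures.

Coriolis parameter at 53°N:
f = 2Ω sin φ = 2 × 7.29×10⁻⁵ × sin 53° = 1.16×10⁻⁴ s⁻¹
Pressure gradient: |∂P/∂n| = 100 Pa / 638000 m = 1.57×10⁻⁴ Pa/m
Geostrophic balance (pressure-gradient force = Coriolis force):
V_g = (1/(fρ)) |∂P/∂n| = 1.57×10⁻⁴ / (1.16×10⁻⁴ × 1.24) = 1.09 m/s

1.09 m/s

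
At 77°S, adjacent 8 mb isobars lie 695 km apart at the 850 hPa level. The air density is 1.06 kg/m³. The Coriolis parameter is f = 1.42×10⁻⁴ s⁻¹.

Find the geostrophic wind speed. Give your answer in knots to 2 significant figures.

Pressure gradient: |∂P/∂n| = 800 Pa / 695000 m = 1.15×10⁻³ Pa/m
Geostrophic balance (pressure-gradient force = Coriolis force):
V_g = (1/(fρ)) |∂P/∂n| = 1.15×10⁻³ / (1.42×10⁻⁴ × 1.06) = 7.65 m/s
Converting: 7.65 m/s × 1.944 = 15 knots

15 knots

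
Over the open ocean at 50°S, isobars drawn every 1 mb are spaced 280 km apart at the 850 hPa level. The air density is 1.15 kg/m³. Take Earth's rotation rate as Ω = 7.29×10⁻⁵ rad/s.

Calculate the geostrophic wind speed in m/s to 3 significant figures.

2.78 m/s

Coriolis parameter at 50°S:
f = 2Ω sin φ = 2 × 7.29×10⁻⁵ × sin 50° = 1.12×10⁻⁴ s⁻¹
Pressure gradient: |∂P/∂n| = 100 Pa / 280000 m = 3.57×10⁻⁴ Pa/m
Geostrophic balance (pressure-gradient force = Coriolis force):
V_g = (1/(fρ)) |∂P/∂n| = 3.57×10⁻⁴ / (1.12×10⁻⁴ × 1.15) = 2.78 m/s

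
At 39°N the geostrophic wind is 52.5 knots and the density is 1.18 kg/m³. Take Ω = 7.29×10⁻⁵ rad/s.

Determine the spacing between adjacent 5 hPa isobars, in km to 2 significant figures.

170 km

Coriolis parameter at 39°N:
f = 2Ω sin φ = 2 × 7.29×10⁻⁵ × sin 39° = 9.18×10⁻⁵ s⁻¹
Wind speed in SI: 52.5 knots = 27.0 m/s
Geostrophic balance rearranged: |∂P/∂n| = f ρ V_g
|∂P/∂n| = 9.18×10⁻⁵ × 1.18 × 27.0 = 2.92×10⁻³ Pa/m
Isobar spacing: Δn = ΔP/|∂P/∂n| = 500 Pa / 2.92×10⁻³ Pa/m = 170986 m ≈ 170 km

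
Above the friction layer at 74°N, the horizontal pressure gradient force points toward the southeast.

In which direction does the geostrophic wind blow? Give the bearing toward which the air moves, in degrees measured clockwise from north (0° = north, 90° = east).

225°

The pressure-gradient force points toward the southeast (bearing 135°).
Geostrophic balance: in the Northern Hemisphere the Coriolis force deflects motion to the right, so the geostrophic wind blows 90° to the right of the pressure-gradient force (low pressure on the left).
Rotating 135° by 90° clockwise gives 225° — the wind blows toward the southwest.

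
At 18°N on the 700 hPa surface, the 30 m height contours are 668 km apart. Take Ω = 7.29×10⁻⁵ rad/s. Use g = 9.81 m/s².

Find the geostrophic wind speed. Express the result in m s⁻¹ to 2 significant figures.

9.8 m s⁻¹

Coriolis parameter at 18°N:
f = 2Ω sin φ = 2 × 7.29×10⁻⁵ × sin 18° = 4.51×10⁻⁵ s⁻¹
Height gradient: |∂Z/∂n| = 30 m / 668000 m = 4.49×10⁻⁵
On a pressure surface, geostrophic balance gives V_g = (g/f)|∂Z/∂n|:
V_g = 9.81 × 4.49×10⁻⁵ / 4.51×10⁻⁵ = 9.78 m/s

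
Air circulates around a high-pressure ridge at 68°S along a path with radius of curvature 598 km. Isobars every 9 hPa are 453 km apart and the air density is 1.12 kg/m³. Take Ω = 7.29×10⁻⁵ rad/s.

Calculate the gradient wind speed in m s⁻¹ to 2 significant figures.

16 m s⁻¹

Coriolis parameter at 68°S:
f = 2Ω sin φ = 2 × 7.29×10⁻⁵ × sin 68° = 1.35×10⁻⁴ s⁻¹
Pressure gradient: |∂P/∂n| = 900 Pa / 453000 m = 1.99×10⁻³ Pa/m
Geostrophic speed: V_g = |∂P/∂n|/(fρ) = 1.99×10⁻³/(1.35×10⁻⁴ × 1.12) = 13.1 m/s
Around a high, pressure-gradient force acts outward with centrifugal, so Coriolis balances both:
fV = (1/ρ)|∂P/∂n| + V²/R  →  V² − fR·V + fR·V_g = 0
With fR = 1.35×10⁻⁴ × 598×10³ m = 80.8 m/s:
V = [fR − √((fR)² − 4 fR V_g)]/2 = [80.8 − √(80.8² − 4×80.8×13.1)]/2 = 16.5 m/s
Supergeostrophic (V > V_g = 13.1 m/s), as expected around a high.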